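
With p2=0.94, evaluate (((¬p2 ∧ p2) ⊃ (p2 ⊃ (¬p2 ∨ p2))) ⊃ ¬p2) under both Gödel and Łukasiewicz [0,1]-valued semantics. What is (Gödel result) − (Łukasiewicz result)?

-0.06

Gödel evaluation:
  ¬p2: Gödel ¬ of 0.94 = 0 (operand ≠ 0)
  (¬p2 ∧ p2) = min(0, 0.94) = 0
  ¬p2: Gödel ¬ of 0.94 = 0 (operand ≠ 0)
  (¬p2 ∨ p2) = max(0, 0.94) = 0.94
  (p2 ⊃ (¬p2 ∨ p2)): 0.94 ≤ 0.94, so result = 1
  ((¬p2 ∧ p2) ⊃ (p2 ⊃ (¬p2 ∨ p2))): 0 ≤ 1, so result = 1
  ¬p2: Gödel ¬ of 0.94 = 0 (operand ≠ 0)
  (((¬p2 ∧ p2) ⊃ (p2 ⊃ (¬p2 ∨ p2))) ⊃ ¬p2): 1 > 0, so result = 0
  Gödel value = 0
Łukasiewicz evaluation:
  ¬p2: Łukasiewicz ¬ gives 1 − 0.94 = 0.06
  (¬p2 ∧ p2) = min(0.06, 0.94) = 0.06
  ¬p2: Łukasiewicz ¬ gives 1 − 0.94 = 0.06
  (¬p2 ∨ p2) = max(0.06, 0.94) = 0.94
  (p2 ⊃ (¬p2 ∨ p2)): min(1, 1 − 0.94 + 0.94) = 1
  ((¬p2 ∧ p2) ⊃ (p2 ⊃ (¬p2 ∨ p2))): min(1, 1 − 0.06 + 1) = 1
  ¬p2: Łukasiewicz ¬ gives 1 − 0.94 = 0.06
  (((¬p2 ∧ p2) ⊃ (p2 ⊃ (¬p2 ∨ p2))) ⊃ ¬p2): min(1, 1 − 1 + 0.06) = 0.06
  Łukasiewicz value = 0.06
Difference: 0 − 0.06 = -0.06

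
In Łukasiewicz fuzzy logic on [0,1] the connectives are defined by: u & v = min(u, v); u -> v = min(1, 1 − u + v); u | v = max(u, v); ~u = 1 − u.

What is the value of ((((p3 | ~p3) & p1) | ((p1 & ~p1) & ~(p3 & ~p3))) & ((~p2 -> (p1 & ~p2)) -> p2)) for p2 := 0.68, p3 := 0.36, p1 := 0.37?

0.37

~p3: Łukasiewicz ¬ gives 1 − 0.36 = 0.64
(p3 | ~p3) = max(0.36, 0.64) = 0.64
((p3 | ~p3) & p1) = min(0.64, 0.37) = 0.37
~p1: Łukasiewicz ¬ gives 1 − 0.37 = 0.63
(p1 & ~p1) = min(0.37, 0.63) = 0.37
~p3: Łukasiewicz ¬ gives 1 − 0.36 = 0.64
(p3 & ~p3) = min(0.36, 0.64) = 0.36
~(p3 & ~p3): Łukasiewicz ¬ gives 1 − 0.36 = 0.64
((p1 & ~p1) & ~(p3 & ~p3)) = min(0.37, 0.64) = 0.37
(((p3 | ~p3) & p1) | ((p1 & ~p1) & ~(p3 & ~p3))) = max(0.37, 0.37) = 0.37
~p2: Łukasiewicz ¬ gives 1 − 0.68 = 0.32
~p2: Łukasiewicz ¬ gives 1 − 0.68 = 0.32
(p1 & ~p2) = min(0.37, 0.32) = 0.32
(~p2 -> (p1 & ~p2)): min(1, 1 − 0.32 + 0.32) = 1
((~p2 -> (p1 & ~p2)) -> p2): min(1, 1 − 1 + 0.68) = 0.68
((((p3 | ~p3) & p1) | ((p1 & ~p1) & ~(p3 & ~p3))) & ((~p2 -> (p1 & ~p2)) -> p2)) = min(0.37, 0.68) = 0.37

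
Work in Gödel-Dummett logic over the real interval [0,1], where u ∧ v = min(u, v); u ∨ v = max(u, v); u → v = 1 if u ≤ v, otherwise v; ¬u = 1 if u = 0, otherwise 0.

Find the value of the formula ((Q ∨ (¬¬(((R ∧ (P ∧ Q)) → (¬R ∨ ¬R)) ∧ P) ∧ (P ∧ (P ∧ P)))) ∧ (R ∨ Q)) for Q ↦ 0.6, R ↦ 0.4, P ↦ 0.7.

(P ∧ Q) = min(0.7, 0.6) = 0.6
(R ∧ (P ∧ Q)) = min(0.4, 0.6) = 0.4
¬R: Gödel ¬ of 0.4 = 0 (operand ≠ 0)
¬R: Gödel ¬ of 0.4 = 0 (operand ≠ 0)
(¬R ∨ ¬R) = max(0, 0) = 0
((R ∧ (P ∧ Q)) → (¬R ∨ ¬R)): 0.4 > 0, so result = 0
(((R ∧ (P ∧ Q)) → (¬R ∨ ¬R)) ∧ P) = min(0, 0.7) = 0
¬(((R ∧ (P ∧ Q)) → (¬R ∨ ¬R)) ∧ P): Gödel ¬ of 0 = 1 (operand is 0)
¬¬(((R ∧ (P ∧ Q)) → (¬R ∨ ¬R)) ∧ P): Gödel ¬ of 1 = 0 (operand ≠ 0)
(P ∧ P) = min(0.7, 0.7) = 0.7
(P ∧ (P ∧ P)) = min(0.7, 0.7) = 0.7
(¬¬(((R ∧ (P ∧ Q)) → (¬R ∨ ¬R)) ∧ P) ∧ (P ∧ (P ∧ P))) = min(0, 0.7) = 0
(Q ∨ (¬¬(((R ∧ (P ∧ Q)) → (¬R ∨ ¬R)) ∧ P) ∧ (P ∧ (P ∧ P)))) = max(0.6, 0) = 0.6
(R ∨ Q) = max(0.4, 0.6) = 0.6
((Q ∨ (¬¬(((R ∧ (P ∧ Q)) → (¬R ∨ ¬R)) ∧ P) ∧ (P ∧ (P ∧ P)))) ∧ (R ∨ Q)) = min(0.6, 0.6) = 0.6

0.60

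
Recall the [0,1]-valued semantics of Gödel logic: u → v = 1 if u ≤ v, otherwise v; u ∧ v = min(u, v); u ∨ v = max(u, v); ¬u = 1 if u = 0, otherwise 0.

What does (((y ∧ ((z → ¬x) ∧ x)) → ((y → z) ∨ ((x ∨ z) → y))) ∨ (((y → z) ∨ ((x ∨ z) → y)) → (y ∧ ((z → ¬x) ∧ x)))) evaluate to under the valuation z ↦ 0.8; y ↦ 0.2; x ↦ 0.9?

¬x: Gödel ¬ of 0.9 = 0 (operand ≠ 0)
(z → ¬x): 0.8 > 0, so result = 0
((z → ¬x) ∧ x) = min(0, 0.9) = 0
(y ∧ ((z → ¬x) ∧ x)) = min(0.2, 0) = 0
(y → z): 0.2 ≤ 0.8, so result = 1
(x ∨ z) = max(0.9, 0.8) = 0.9
((x ∨ z) → y): 0.9 > 0.2, so result = 0.2
((y → z) ∨ ((x ∨ z) → y)) = max(1, 0.2) = 1
((y ∧ ((z → ¬x) ∧ x)) → ((y → z) ∨ ((x ∨ z) → y))): 0 ≤ 1, so result = 1
(y → z): 0.2 ≤ 0.8, so result = 1
(x ∨ z) = max(0.9, 0.8) = 0.9
((x ∨ z) → y): 0.9 > 0.2, so result = 0.2
((y → z) ∨ ((x ∨ z) → y)) = max(1, 0.2) = 1
¬x: Gödel ¬ of 0.9 = 0 (operand ≠ 0)
(z → ¬x): 0.8 > 0, so result = 0
((z → ¬x) ∧ x) = min(0, 0.9) = 0
(y ∧ ((z → ¬x) ∧ x)) = min(0.2, 0) = 0
(((y → z) ∨ ((x ∨ z) → y)) → (y ∧ ((z → ¬x) ∧ x))): 1 > 0, so result = 0
(((y ∧ ((z → ¬x) ∧ x)) → ((y → z) ∨ ((x ∨ z) → y))) ∨ (((y → z) ∨ ((x ∨ z) → y)) → (y ∧ ((z → ¬x) ∧ x)))) = max(1, 0) = 1

1.00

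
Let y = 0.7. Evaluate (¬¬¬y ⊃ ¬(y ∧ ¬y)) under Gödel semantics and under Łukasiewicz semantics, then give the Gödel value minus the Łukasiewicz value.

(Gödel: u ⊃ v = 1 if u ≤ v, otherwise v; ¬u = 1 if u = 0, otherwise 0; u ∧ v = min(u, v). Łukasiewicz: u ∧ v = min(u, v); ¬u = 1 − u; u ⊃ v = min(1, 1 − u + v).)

0.00

Gödel evaluation:
  ¬y: Gödel ¬ of 0.7 = 0 (operand ≠ 0)
  ¬¬y: Gödel ¬ of 0 = 1 (operand is 0)
  ¬¬¬y: Gödel ¬ of 1 = 0 (operand ≠ 0)
  ¬y: Gödel ¬ of 0.7 = 0 (operand ≠ 0)
  (y ∧ ¬y) = min(0.7, 0) = 0
  ¬(y ∧ ¬y): Gödel ¬ of 0 = 1 (operand is 0)
  (¬¬¬y ⊃ ¬(y ∧ ¬y)): 0 ≤ 1, so result = 1
  Gödel value = 1
Łukasiewicz evaluation:
  ¬y: Łukasiewicz ¬ gives 1 − 0.7 = 0.3
  ¬¬y: Łukasiewicz ¬ gives 1 − 0.3 = 0.7
  ¬¬¬y: Łukasiewicz ¬ gives 1 − 0.7 = 0.3
  ¬y: Łukasiewicz ¬ gives 1 − 0.7 = 0.3
  (y ∧ ¬y) = min(0.7, 0.3) = 0.3
  ¬(y ∧ ¬y): Łukasiewicz ¬ gives 1 − 0.3 = 0.7
  (¬¬¬y ⊃ ¬(y ∧ ¬y)): min(1, 1 − 0.3 + 0.7) = 1
  Łukasiewicz value = 1
Difference: 1 − 1 = 0.00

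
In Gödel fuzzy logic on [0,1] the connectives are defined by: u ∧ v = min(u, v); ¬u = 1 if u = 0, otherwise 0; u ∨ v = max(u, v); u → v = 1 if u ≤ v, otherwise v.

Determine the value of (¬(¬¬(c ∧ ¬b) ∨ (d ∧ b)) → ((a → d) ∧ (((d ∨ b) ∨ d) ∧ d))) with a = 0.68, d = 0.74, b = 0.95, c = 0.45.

1.00

¬b: Gödel ¬ of 0.95 = 0 (operand ≠ 0)
(c ∧ ¬b) = min(0.45, 0) = 0
¬(c ∧ ¬b): Gödel ¬ of 0 = 1 (operand is 0)
¬¬(c ∧ ¬b): Gödel ¬ of 1 = 0 (operand ≠ 0)
(d ∧ b) = min(0.74, 0.95) = 0.74
(¬¬(c ∧ ¬b) ∨ (d ∧ b)) = max(0, 0.74) = 0.74
¬(¬¬(c ∧ ¬b) ∨ (d ∧ b)): Gödel ¬ of 0.74 = 0 (operand ≠ 0)
(a → d): 0.68 ≤ 0.74, so result = 1
(d ∨ b) = max(0.74, 0.95) = 0.95
((d ∨ b) ∨ d) = max(0.95, 0.74) = 0.95
(((d ∨ b) ∨ d) ∧ d) = min(0.95, 0.74) = 0.74
((a → d) ∧ (((d ∨ b) ∨ d) ∧ d)) = min(1, 0.74) = 0.74
(¬(¬¬(c ∧ ¬b) ∨ (d ∧ b)) → ((a → d) ∧ (((d ∨ b) ∨ d) ∧ d))): 0 ≤ 0.74, so result = 1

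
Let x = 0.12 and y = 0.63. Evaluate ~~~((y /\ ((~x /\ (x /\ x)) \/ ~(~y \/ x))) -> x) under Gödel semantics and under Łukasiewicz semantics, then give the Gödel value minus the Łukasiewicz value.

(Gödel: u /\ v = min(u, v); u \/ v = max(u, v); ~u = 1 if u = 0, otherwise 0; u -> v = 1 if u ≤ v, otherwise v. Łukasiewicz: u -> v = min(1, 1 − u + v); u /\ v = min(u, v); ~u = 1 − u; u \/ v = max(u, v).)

Gödel evaluation:
  ~x: Gödel ¬ of 0.12 = 0 (operand ≠ 0)
  (x /\ x) = min(0.12, 0.12) = 0.12
  (~x /\ (x /\ x)) = min(0, 0.12) = 0
  ~y: Gödel ¬ of 0.63 = 0 (operand ≠ 0)
  (~y \/ x) = max(0, 0.12) = 0.12
  ~(~y \/ x): Gödel ¬ of 0.12 = 0 (operand ≠ 0)
  ((~x /\ (x /\ x)) \/ ~(~y \/ x)) = max(0, 0) = 0
  (y /\ ((~x /\ (x /\ x)) \/ ~(~y \/ x))) = min(0.63, 0) = 0
  ((y /\ ((~x /\ (x /\ x)) \/ ~(~y \/ x))) -> x): 0 ≤ 0.12, so result = 1
  ~((y /\ ((~x /\ (x /\ x)) \/ ~(~y \/ x))) -> x): Gödel ¬ of 1 = 0 (operand ≠ 0)
  ~~((y /\ ((~x /\ (x /\ x)) \/ ~(~y \/ x))) -> x): Gödel ¬ of 0 = 1 (operand is 0)
  ~~~((y /\ ((~x /\ (x /\ x)) \/ ~(~y \/ x))) -> x): Gödel ¬ of 1 = 0 (operand ≠ 0)
  Gödel value = 0
Łukasiewicz evaluation:
  ~x: Łukasiewicz ¬ gives 1 − 0.12 = 0.88
  (x /\ x) = min(0.12, 0.12) = 0.12
  (~x /\ (x /\ x)) = min(0.88, 0.12) = 0.12
  ~y: Łukasiewicz ¬ gives 1 − 0.63 = 0.37
  (~y \/ x) = max(0.37, 0.12) = 0.37
  ~(~y \/ x): Łukasiewicz ¬ gives 1 − 0.37 = 0.63
  ((~x /\ (x /\ x)) \/ ~(~y \/ x)) = max(0.12, 0.63) = 0.63
  (y /\ ((~x /\ (x /\ x)) \/ ~(~y \/ x))) = min(0.63, 0.63) = 0.63
  ((y /\ ((~x /\ (x /\ x)) \/ ~(~y \/ x))) -> x): min(1, 1 − 0.63 + 0.12) = 0.49
  ~((y /\ ((~x /\ (x /\ x)) \/ ~(~y \/ x))) -> x): Łukasiewicz ¬ gives 1 − 0.49 = 0.51
  ~~((y /\ ((~x /\ (x /\ x)) \/ ~(~y \/ x))) -> x): Łukasiewicz ¬ gives 1 − 0.51 = 0.49
  ~~~((y /\ ((~x /\ (x /\ x)) \/ ~(~y \/ x))) -> x): Łukasiewicz ¬ gives 1 − 0.49 = 0.51
  Łukasiewicz value = 0.51
Difference: 0 − 0.51 = -0.51

-0.51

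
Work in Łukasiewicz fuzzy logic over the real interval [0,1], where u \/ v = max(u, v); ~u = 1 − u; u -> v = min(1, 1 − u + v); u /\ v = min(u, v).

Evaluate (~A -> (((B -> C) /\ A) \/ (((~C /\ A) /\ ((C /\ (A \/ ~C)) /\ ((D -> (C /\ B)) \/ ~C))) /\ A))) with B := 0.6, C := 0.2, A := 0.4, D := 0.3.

~A: Łukasiewicz ¬ gives 1 − 0.4 = 0.6
(B -> C): min(1, 1 − 0.6 + 0.2) = 0.6
((B -> C) /\ A) = min(0.6, 0.4) = 0.4
~C: Łukasiewicz ¬ gives 1 − 0.2 = 0.8
(~C /\ A) = min(0.8, 0.4) = 0.4
~C: Łukasiewicz ¬ gives 1 − 0.2 = 0.8
(A \/ ~C) = max(0.4, 0.8) = 0.8
(C /\ (A \/ ~C)) = min(0.2, 0.8) = 0.2
(C /\ B) = min(0.2, 0.6) = 0.2
(D -> (C /\ B)): min(1, 1 − 0.3 + 0.2) = 0.9
~C: Łukasiewicz ¬ gives 1 − 0.2 = 0.8
((D -> (C /\ B)) \/ ~C) = max(0.9, 0.8) = 0.9
((C /\ (A \/ ~C)) /\ ((D -> (C /\ B)) \/ ~C)) = min(0.2, 0.9) = 0.2
((~C /\ A) /\ ((C /\ (A \/ ~C)) /\ ((D -> (C /\ B)) \/ ~C))) = min(0.4, 0.2) = 0.2
(((~C /\ A) /\ ((C /\ (A \/ ~C)) /\ ((D -> (C /\ B)) \/ ~C))) /\ A) = min(0.2, 0.4) = 0.2
(((B -> C) /\ A) \/ (((~C /\ A) /\ ((C /\ (A \/ ~C)) /\ ((D -> (C /\ B)) \/ ~C))) /\ A)) = max(0.4, 0.2) = 0.4
(~A -> (((B -> C) /\ A) \/ (((~C /\ A) /\ ((C /\ (A \/ ~C)) /\ ((D -> (C /\ B)) \/ ~C))) /\ A))): min(1, 1 − 0.6 + 0.4) = 0.8

0.80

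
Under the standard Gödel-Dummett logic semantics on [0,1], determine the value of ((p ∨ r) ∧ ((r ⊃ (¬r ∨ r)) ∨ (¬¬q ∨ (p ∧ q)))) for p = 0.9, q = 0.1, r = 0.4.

0.90

(p ∨ r) = max(0.9, 0.4) = 0.9
¬r: Gödel ¬ of 0.4 = 0 (operand ≠ 0)
(¬r ∨ r) = max(0, 0.4) = 0.4
(r ⊃ (¬r ∨ r)): 0.4 ≤ 0.4, so result = 1
¬q: Gödel ¬ of 0.1 = 0 (operand ≠ 0)
¬¬q: Gödel ¬ of 0 = 1 (operand is 0)
(p ∧ q) = min(0.9, 0.1) = 0.1
(¬¬q ∨ (p ∧ q)) = max(1, 0.1) = 1
((r ⊃ (¬r ∨ r)) ∨ (¬¬q ∨ (p ∧ q))) = max(1, 1) = 1
((p ∨ r) ∧ ((r ⊃ (¬r ∨ r)) ∨ (¬¬q ∨ (p ∧ q)))) = min(0.9, 1) = 0.9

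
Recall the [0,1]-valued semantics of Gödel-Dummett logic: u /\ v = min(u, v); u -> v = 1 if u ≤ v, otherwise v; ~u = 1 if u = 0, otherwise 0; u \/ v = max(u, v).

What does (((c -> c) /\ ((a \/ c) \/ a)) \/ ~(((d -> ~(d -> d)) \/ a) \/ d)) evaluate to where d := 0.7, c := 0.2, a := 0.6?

(c -> c): 0.2 ≤ 0.2, so result = 1
(a \/ c) = max(0.6, 0.2) = 0.6
((a \/ c) \/ a) = max(0.6, 0.6) = 0.6
((c -> c) /\ ((a \/ c) \/ a)) = min(1, 0.6) = 0.6
(d -> d): 0.7 ≤ 0.7, so result = 1
~(d -> d): Gödel ¬ of 1 = 0 (operand ≠ 0)
(d -> ~(d -> d)): 0.7 > 0, so result = 0
((d -> ~(d -> d)) \/ a) = max(0, 0.6) = 0.6
(((d -> ~(d -> d)) \/ a) \/ d) = max(0.6, 0.7) = 0.7
~(((d -> ~(d -> d)) \/ a) \/ d): Gödel ¬ of 0.7 = 0 (operand ≠ 0)
(((c -> c) /\ ((a \/ c) \/ a)) \/ ~(((d -> ~(d -> d)) \/ a) \/ d)) = max(0.6, 0) = 0.6

0.60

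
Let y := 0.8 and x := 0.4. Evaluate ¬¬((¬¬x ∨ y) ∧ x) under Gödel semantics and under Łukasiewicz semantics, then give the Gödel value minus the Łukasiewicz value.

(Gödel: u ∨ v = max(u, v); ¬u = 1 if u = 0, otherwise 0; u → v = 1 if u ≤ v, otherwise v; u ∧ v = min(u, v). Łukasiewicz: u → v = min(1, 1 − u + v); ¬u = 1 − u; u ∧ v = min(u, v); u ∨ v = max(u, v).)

0.60

Gödel evaluation:
  ¬x: Gödel ¬ of 0.4 = 0 (operand ≠ 0)
  ¬¬x: Gödel ¬ of 0 = 1 (operand is 0)
  (¬¬x ∨ y) = max(1, 0.8) = 1
  ((¬¬x ∨ y) ∧ x) = min(1, 0.4) = 0.4
  ¬((¬¬x ∨ y) ∧ x): Gödel ¬ of 0.4 = 0 (operand ≠ 0)
  ¬¬((¬¬x ∨ y) ∧ x): Gödel ¬ of 0 = 1 (operand is 0)
  Gödel value = 1
Łukasiewicz evaluation:
  ¬x: Łukasiewicz ¬ gives 1 − 0.4 = 0.6
  ¬¬x: Łukasiewicz ¬ gives 1 − 0.6 = 0.4
  (¬¬x ∨ y) = max(0.4, 0.8) = 0.8
  ((¬¬x ∨ y) ∧ x) = min(0.8, 0.4) = 0.4
  ¬((¬¬x ∨ y) ∧ x): Łukasiewicz ¬ gives 1 − 0.4 = 0.6
  ¬¬((¬¬x ∨ y) ∧ x): Łukasiewicz ¬ gives 1 − 0.6 = 0.4
  Łukasiewicz value = 0.4
Difference: 1 − 0.4 = 0.60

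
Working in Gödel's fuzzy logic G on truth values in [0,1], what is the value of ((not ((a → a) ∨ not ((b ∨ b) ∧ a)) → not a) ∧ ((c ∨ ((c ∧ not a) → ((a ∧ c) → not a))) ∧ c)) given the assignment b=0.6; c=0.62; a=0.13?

0.62

(a → a): 0.13 ≤ 0.13, so result = 1
(b ∨ b) = max(0.6, 0.6) = 0.6
((b ∨ b) ∧ a) = min(0.6, 0.13) = 0.13
not ((b ∨ b) ∧ a): Gödel ¬ of 0.13 = 0 (operand ≠ 0)
((a → a) ∨ not ((b ∨ b) ∧ a)) = max(1, 0) = 1
not ((a → a) ∨ not ((b ∨ b) ∧ a)): Gödel ¬ of 1 = 0 (operand ≠ 0)
not a: Gödel ¬ of 0.13 = 0 (operand ≠ 0)
(not ((a → a) ∨ not ((b ∨ b) ∧ a)) → not a): 0 ≤ 0, so result = 1
not a: Gödel ¬ of 0.13 = 0 (operand ≠ 0)
(c ∧ not a) = min(0.62, 0) = 0
(a ∧ c) = min(0.13, 0.62) = 0.13
not a: Gödel ¬ of 0.13 = 0 (operand ≠ 0)
((a ∧ c) → not a): 0.13 > 0, so result = 0
((c ∧ not a) → ((a ∧ c) → not a)): 0 ≤ 0, so result = 1
(c ∨ ((c ∧ not a) → ((a ∧ c) → not a))) = max(0.62, 1) = 1
((c ∨ ((c ∧ not a) → ((a ∧ c) → not a))) ∧ c) = min(1, 0.62) = 0.62
((not ((a → a) ∨ not ((b ∨ b) ∧ a)) → not a) ∧ ((c ∨ ((c ∧ not a) → ((a ∧ c) → not a))) ∧ c)) = min(1, 0.62) = 0.62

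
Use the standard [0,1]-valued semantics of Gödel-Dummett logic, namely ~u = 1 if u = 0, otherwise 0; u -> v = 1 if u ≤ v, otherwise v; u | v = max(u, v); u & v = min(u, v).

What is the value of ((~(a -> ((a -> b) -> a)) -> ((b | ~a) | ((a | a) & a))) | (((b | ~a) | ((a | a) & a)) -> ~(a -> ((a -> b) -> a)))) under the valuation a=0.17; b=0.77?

1.00

(a -> b): 0.17 ≤ 0.77, so result = 1
((a -> b) -> a): 1 > 0.17, so result = 0.17
(a -> ((a -> b) -> a)): 0.17 ≤ 0.17, so result = 1
~(a -> ((a -> b) -> a)): Gödel ¬ of 1 = 0 (operand ≠ 0)
~a: Gödel ¬ of 0.17 = 0 (operand ≠ 0)
(b | ~a) = max(0.77, 0) = 0.77
(a | a) = max(0.17, 0.17) = 0.17
((a | a) & a) = min(0.17, 0.17) = 0.17
((b | ~a) | ((a | a) & a)) = max(0.77, 0.17) = 0.77
(~(a -> ((a -> b) -> a)) -> ((b | ~a) | ((a | a) & a))): 0 ≤ 0.77, so result = 1
~a: Gödel ¬ of 0.17 = 0 (operand ≠ 0)
(b | ~a) = max(0.77, 0) = 0.77
(a | a) = max(0.17, 0.17) = 0.17
((a | a) & a) = min(0.17, 0.17) = 0.17
((b | ~a) | ((a | a) & a)) = max(0.77, 0.17) = 0.77
(a -> b): 0.17 ≤ 0.77, so result = 1
((a -> b) -> a): 1 > 0.17, so result = 0.17
(a -> ((a -> b) -> a)): 0.17 ≤ 0.17, so result = 1
~(a -> ((a -> b) -> a)): Gödel ¬ of 1 = 0 (operand ≠ 0)
(((b | ~a) | ((a | a) & a)) -> ~(a -> ((a -> b) -> a))): 0.77 > 0, so result = 0
((~(a -> ((a -> b) -> a)) -> ((b | ~a) | ((a | a) & a))) | (((b | ~a) | ((a | a) & a)) -> ~(a -> ((a -> b) -> a)))) = max(1, 0) = 1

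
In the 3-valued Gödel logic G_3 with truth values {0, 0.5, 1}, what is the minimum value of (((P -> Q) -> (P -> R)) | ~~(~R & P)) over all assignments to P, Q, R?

0.50

The minimum is attained at P = 1, Q = 1, R = 0.5:
  (P -> Q): 1 ≤ 1, so result = 1
  (P -> R): 1 > 0.5, so result = 0.5
  ((P -> Q) -> (P -> R)): 1 > 0.5, so result = 0.5
  ~R: Gödel ¬ of 0.5 = 0 (operand ≠ 0)
  (~R & P) = min(0, 1) = 0
  ~(~R & P): Gödel ¬ of 0 = 1 (operand is 0)
  ~~(~R & P): Gödel ¬ of 1 = 0 (operand ≠ 0)
  (((P -> Q) -> (P -> R)) | ~~(~R & P)) = max(0.5, 0) = 0.5
Checking all 27 assignments confirms none give a value below 0.50.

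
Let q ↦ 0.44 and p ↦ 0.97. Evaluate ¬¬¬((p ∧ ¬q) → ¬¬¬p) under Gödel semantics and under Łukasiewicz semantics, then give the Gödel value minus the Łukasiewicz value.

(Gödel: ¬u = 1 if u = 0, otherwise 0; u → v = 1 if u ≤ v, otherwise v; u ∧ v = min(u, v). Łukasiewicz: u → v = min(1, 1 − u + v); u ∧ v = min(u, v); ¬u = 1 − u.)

-0.53

Gödel evaluation:
  ¬q: Gödel ¬ of 0.44 = 0 (operand ≠ 0)
  (p ∧ ¬q) = min(0.97, 0) = 0
  ¬p: Gödel ¬ of 0.97 = 0 (operand ≠ 0)
  ¬¬p: Gödel ¬ of 0 = 1 (operand is 0)
  ¬¬¬p: Gödel ¬ of 1 = 0 (operand ≠ 0)
  ((p ∧ ¬q) → ¬¬¬p): 0 ≤ 0, so result = 1
  ¬((p ∧ ¬q) → ¬¬¬p): Gödel ¬ of 1 = 0 (operand ≠ 0)
  ¬¬((p ∧ ¬q) → ¬¬¬p): Gödel ¬ of 0 = 1 (operand is 0)
  ¬¬¬((p ∧ ¬q) → ¬¬¬p): Gödel ¬ of 1 = 0 (operand ≠ 0)
  Gödel value = 0
Łukasiewicz evaluation:
  ¬q: Łukasiewicz ¬ gives 1 − 0.44 = 0.56
  (p ∧ ¬q) = min(0.97, 0.56) = 0.56
  ¬p: Łukasiewicz ¬ gives 1 − 0.97 = 0.03
  ¬¬p: Łukasiewicz ¬ gives 1 − 0.03 = 0.97
  ¬¬¬p: Łukasiewicz ¬ gives 1 − 0.97 = 0.03
  ((p ∧ ¬q) → ¬¬¬p): min(1, 1 − 0.56 + 0.03) = 0.47
  ¬((p ∧ ¬q) → ¬¬¬p): Łukasiewicz ¬ gives 1 − 0.47 = 0.53
  ¬¬((p ∧ ¬q) → ¬¬¬p): Łukasiewicz ¬ gives 1 − 0.53 = 0.47
  ¬¬¬((p ∧ ¬q) → ¬¬¬p): Łukasiewicz ¬ gives 1 − 0.47 = 0.53
  Łukasiewicz value = 0.53
Difference: 0 − 0.53 = -0.53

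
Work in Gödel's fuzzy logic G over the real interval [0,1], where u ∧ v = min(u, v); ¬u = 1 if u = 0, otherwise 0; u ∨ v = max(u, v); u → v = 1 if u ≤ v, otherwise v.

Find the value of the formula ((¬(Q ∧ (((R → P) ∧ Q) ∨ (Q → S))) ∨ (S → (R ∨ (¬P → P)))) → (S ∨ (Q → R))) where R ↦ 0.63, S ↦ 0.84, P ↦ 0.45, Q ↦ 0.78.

0.84

(R → P): 0.63 > 0.45, so result = 0.45
((R → P) ∧ Q) = min(0.45, 0.78) = 0.45
(Q → S): 0.78 ≤ 0.84, so result = 1
(((R → P) ∧ Q) ∨ (Q → S)) = max(0.45, 1) = 1
(Q ∧ (((R → P) ∧ Q) ∨ (Q → S))) = min(0.78, 1) = 0.78
¬(Q ∧ (((R → P) ∧ Q) ∨ (Q → S))): Gödel ¬ of 0.78 = 0 (operand ≠ 0)
¬P: Gödel ¬ of 0.45 = 0 (operand ≠ 0)
(¬P → P): 0 ≤ 0.45, so result = 1
(R ∨ (¬P → P)) = max(0.63, 1) = 1
(S → (R ∨ (¬P → P))): 0.84 ≤ 1, so result = 1
(¬(Q ∧ (((R → P) ∧ Q) ∨ (Q → S))) ∨ (S → (R ∨ (¬P → P)))) = max(0, 1) = 1
(Q → R): 0.78 > 0.63, so result = 0.63
(S ∨ (Q → R)) = max(0.84, 0.63) = 0.84
((¬(Q ∧ (((R → P) ∧ Q) ∨ (Q → S))) ∨ (S → (R ∨ (¬P → P)))) → (S ∨ (Q → R))): 1 > 0.84, so result = 0.84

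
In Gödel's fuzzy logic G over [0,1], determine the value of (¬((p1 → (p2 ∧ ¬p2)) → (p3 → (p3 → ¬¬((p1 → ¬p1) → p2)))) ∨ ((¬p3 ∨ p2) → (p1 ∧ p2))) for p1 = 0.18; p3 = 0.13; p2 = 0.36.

¬p2: Gödel ¬ of 0.36 = 0 (operand ≠ 0)
(p2 ∧ ¬p2) = min(0.36, 0) = 0
(p1 → (p2 ∧ ¬p2)): 0.18 > 0, so result = 0
¬p1: Gödel ¬ of 0.18 = 0 (operand ≠ 0)
(p1 → ¬p1): 0.18 > 0, so result = 0
((p1 → ¬p1) → p2): 0 ≤ 0.36, so result = 1
¬((p1 → ¬p1) → p2): Gödel ¬ of 1 = 0 (operand ≠ 0)
¬¬((p1 → ¬p1) → p2): Gödel ¬ of 0 = 1 (operand is 0)
(p3 → ¬¬((p1 → ¬p1) → p2)): 0.13 ≤ 1, so result = 1
(p3 → (p3 → ¬¬((p1 → ¬p1) → p2))): 0.13 ≤ 1, so result = 1
((p1 → (p2 ∧ ¬p2)) → (p3 → (p3 → ¬¬((p1 → ¬p1) → p2)))): 0 ≤ 1, so result = 1
¬((p1 → (p2 ∧ ¬p2)) → (p3 → (p3 → ¬¬((p1 → ¬p1) → p2)))): Gödel ¬ of 1 = 0 (operand ≠ 0)
¬p3: Gödel ¬ of 0.13 = 0 (operand ≠ 0)
(¬p3 ∨ p2) = max(0, 0.36) = 0.36
(p1 ∧ p2) = min(0.18, 0.36) = 0.18
((¬p3 ∨ p2) → (p1 ∧ p2)): 0.36 > 0.18, so result = 0.18
(¬((p1 → (p2 ∧ ¬p2)) → (p3 → (p3 → ¬¬((p1 → ¬p1) → p2)))) ∨ ((¬p3 ∨ p2) → (p1 ∧ p2))) = max(0, 0.18) = 0.18

0.18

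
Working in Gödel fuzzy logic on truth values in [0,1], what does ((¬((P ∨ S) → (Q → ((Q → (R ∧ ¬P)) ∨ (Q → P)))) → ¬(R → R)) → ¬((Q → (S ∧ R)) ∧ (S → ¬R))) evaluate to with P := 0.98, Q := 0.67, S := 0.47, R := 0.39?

1.00

(P ∨ S) = max(0.98, 0.47) = 0.98
¬P: Gödel ¬ of 0.98 = 0 (operand ≠ 0)
(R ∧ ¬P) = min(0.39, 0) = 0
(Q → (R ∧ ¬P)): 0.67 > 0, so result = 0
(Q → P): 0.67 ≤ 0.98, so result = 1
((Q → (R ∧ ¬P)) ∨ (Q → P)) = max(0, 1) = 1
(Q → ((Q → (R ∧ ¬P)) ∨ (Q → P))): 0.67 ≤ 1, so result = 1
((P ∨ S) → (Q → ((Q → (R ∧ ¬P)) ∨ (Q → P)))): 0.98 ≤ 1, so result = 1
¬((P ∨ S) → (Q → ((Q → (R ∧ ¬P)) ∨ (Q → P)))): Gödel ¬ of 1 = 0 (operand ≠ 0)
(R → R): 0.39 ≤ 0.39, so result = 1
¬(R → R): Gödel ¬ of 1 = 0 (operand ≠ 0)
(¬((P ∨ S) → (Q → ((Q → (R ∧ ¬P)) ∨ (Q → P)))) → ¬(R → R)): 0 ≤ 0, so result = 1
(S ∧ R) = min(0.47, 0.39) = 0.39
(Q → (S ∧ R)): 0.67 > 0.39, so result = 0.39
¬R: Gödel ¬ of 0.39 = 0 (operand ≠ 0)
(S → ¬R): 0.47 > 0, so result = 0
((Q → (S ∧ R)) ∧ (S → ¬R)) = min(0.39, 0) = 0
¬((Q → (S ∧ R)) ∧ (S → ¬R)): Gödel ¬ of 0 = 1 (operand is 0)
((¬((P ∨ S) → (Q → ((Q → (R ∧ ¬P)) ∨ (Q → P)))) → ¬(R → R)) → ¬((Q → (S ∧ R)) ∧ (S → ¬R))): 1 ≤ 1, so result = 1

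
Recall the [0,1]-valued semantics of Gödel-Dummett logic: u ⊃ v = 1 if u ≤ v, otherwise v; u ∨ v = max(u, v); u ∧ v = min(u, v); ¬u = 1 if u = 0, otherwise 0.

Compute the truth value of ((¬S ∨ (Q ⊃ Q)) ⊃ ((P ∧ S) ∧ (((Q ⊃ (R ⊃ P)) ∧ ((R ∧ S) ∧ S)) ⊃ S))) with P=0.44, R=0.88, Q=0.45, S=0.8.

0.44

¬S: Gödel ¬ of 0.8 = 0 (operand ≠ 0)
(Q ⊃ Q): 0.45 ≤ 0.45, so result = 1
(¬S ∨ (Q ⊃ Q)) = max(0, 1) = 1
(P ∧ S) = min(0.44, 0.8) = 0.44
(R ⊃ P): 0.88 > 0.44, so result = 0.44
(Q ⊃ (R ⊃ P)): 0.45 > 0.44, so result = 0.44
(R ∧ S) = min(0.88, 0.8) = 0.8
((R ∧ S) ∧ S) = min(0.8, 0.8) = 0.8
((Q ⊃ (R ⊃ P)) ∧ ((R ∧ S) ∧ S)) = min(0.44, 0.8) = 0.44
(((Q ⊃ (R ⊃ P)) ∧ ((R ∧ S) ∧ S)) ⊃ S): 0.44 ≤ 0.8, so result = 1
((P ∧ S) ∧ (((Q ⊃ (R ⊃ P)) ∧ ((R ∧ S) ∧ S)) ⊃ S)) = min(0.44, 1) = 0.44
((¬S ∨ (Q ⊃ Q)) ⊃ ((P ∧ S) ∧ (((Q ⊃ (R ⊃ P)) ∧ ((R ∧ S) ∧ S)) ⊃ S))): 1 > 0.44, so result = 0.44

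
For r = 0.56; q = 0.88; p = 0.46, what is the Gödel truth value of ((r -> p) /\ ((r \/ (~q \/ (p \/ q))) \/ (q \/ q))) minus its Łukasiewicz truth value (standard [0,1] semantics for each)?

Gödel evaluation:
  (r -> p): 0.56 > 0.46, so result = 0.46
  ~q: Gödel ¬ of 0.88 = 0 (operand ≠ 0)
  (p \/ q) = max(0.46, 0.88) = 0.88
  (~q \/ (p \/ q)) = max(0, 0.88) = 0.88
  (r \/ (~q \/ (p \/ q))) = max(0.56, 0.88) = 0.88
  (q \/ q) = max(0.88, 0.88) = 0.88
  ((r \/ (~q \/ (p \/ q))) \/ (q \/ q)) = max(0.88, 0.88) = 0.88
  ((r -> p) /\ ((r \/ (~q \/ (p \/ q))) \/ (q \/ q))) = min(0.46, 0.88) = 0.46
  Gödel value = 0.46
Łukasiewicz evaluation:
  (r -> p): min(1, 1 − 0.56 + 0.46) = 0.9
  ~q: Łukasiewicz ¬ gives 1 − 0.88 = 0.12
  (p \/ q) = max(0.46, 0.88) = 0.88
  (~q \/ (p \/ q)) = max(0.12, 0.88) = 0.88
  (r \/ (~q \/ (p \/ q))) = max(0.56, 0.88) = 0.88
  (q \/ q) = max(0.88, 0.88) = 0.88
  ((r \/ (~q \/ (p \/ q))) \/ (q \/ q)) = max(0.88, 0.88) = 0.88
  ((r -> p) /\ ((r \/ (~q \/ (p \/ q))) \/ (q \/ q))) = min(0.9, 0.88) = 0.88
  Łukasiewicz value = 0.88
Difference: 0.46 − 0.88 = -0.42

-0.42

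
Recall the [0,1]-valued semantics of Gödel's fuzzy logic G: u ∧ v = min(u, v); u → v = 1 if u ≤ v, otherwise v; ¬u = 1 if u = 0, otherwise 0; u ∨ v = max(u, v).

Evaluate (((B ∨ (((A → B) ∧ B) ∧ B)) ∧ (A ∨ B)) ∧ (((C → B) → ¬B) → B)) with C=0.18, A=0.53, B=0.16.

0.16

(A → B): 0.53 > 0.16, so result = 0.16
((A → B) ∧ B) = min(0.16, 0.16) = 0.16
(((A → B) ∧ B) ∧ B) = min(0.16, 0.16) = 0.16
(B ∨ (((A → B) ∧ B) ∧ B)) = max(0.16, 0.16) = 0.16
(A ∨ B) = max(0.53, 0.16) = 0.53
((B ∨ (((A → B) ∧ B) ∧ B)) ∧ (A ∨ B)) = min(0.16, 0.53) = 0.16
(C → B): 0.18 > 0.16, so result = 0.16
¬B: Gödel ¬ of 0.16 = 0 (operand ≠ 0)
((C → B) → ¬B): 0.16 > 0, so result = 0
(((C → B) → ¬B) → B): 0 ≤ 0.16, so result = 1
(((B ∨ (((A → B) ∧ B) ∧ B)) ∧ (A ∨ B)) ∧ (((C → B) → ¬B) → B)) = min(0.16, 1) = 0.16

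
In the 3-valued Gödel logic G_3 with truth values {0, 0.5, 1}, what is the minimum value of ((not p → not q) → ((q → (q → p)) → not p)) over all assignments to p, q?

The minimum is attained at p = 0.5, q = 0:
  not p: Gödel ¬ of 0.5 = 0 (operand ≠ 0)
  not q: Gödel ¬ of 0 = 1 (operand is 0)
  (not p → not q): 0 ≤ 1, so result = 1
  (q → p): 0 ≤ 0.5, so result = 1
  (q → (q → p)): 0 ≤ 1, so result = 1
  not p: Gödel ¬ of 0.5 = 0 (operand ≠ 0)
  ((q → (q → p)) → not p): 1 > 0, so result = 0
  ((not p → not q) → ((q → (q → p)) → not p)): 1 > 0, so result = 0
Checking all 9 assignments confirms none give a value below 0.00.

0.00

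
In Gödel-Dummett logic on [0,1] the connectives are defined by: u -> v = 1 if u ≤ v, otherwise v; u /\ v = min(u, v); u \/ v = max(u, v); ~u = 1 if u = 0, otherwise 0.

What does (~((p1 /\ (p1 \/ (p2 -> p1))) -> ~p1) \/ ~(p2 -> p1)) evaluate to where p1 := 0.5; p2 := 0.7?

(p2 -> p1): 0.7 > 0.5, so result = 0.5
(p1 \/ (p2 -> p1)) = max(0.5, 0.5) = 0.5
(p1 /\ (p1 \/ (p2 -> p1))) = min(0.5, 0.5) = 0.5
~p1: Gödel ¬ of 0.5 = 0 (operand ≠ 0)
((p1 /\ (p1 \/ (p2 -> p1))) -> ~p1): 0.5 > 0, so result = 0
~((p1 /\ (p1 \/ (p2 -> p1))) -> ~p1): Gödel ¬ of 0 = 1 (operand is 0)
(p2 -> p1): 0.7 > 0.5, so result = 0.5
~(p2 -> p1): Gödel ¬ of 0.5 = 0 (operand ≠ 0)
(~((p1 /\ (p1 \/ (p2 -> p1))) -> ~p1) \/ ~(p2 -> p1)) = max(1, 0) = 1

1.00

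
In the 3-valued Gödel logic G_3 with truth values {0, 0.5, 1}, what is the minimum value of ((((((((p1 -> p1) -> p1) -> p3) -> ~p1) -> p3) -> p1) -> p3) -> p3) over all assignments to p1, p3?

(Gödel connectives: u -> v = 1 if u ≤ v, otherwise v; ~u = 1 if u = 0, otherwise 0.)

0.50

The minimum is attained at p1 = 0, p3 = 0.5:
  (p1 -> p1): 0 ≤ 0, so result = 1
  ((p1 -> p1) -> p1): 1 > 0, so result = 0
  (((p1 -> p1) -> p1) -> p3): 0 ≤ 0.5, so result = 1
  ~p1: Gödel ¬ of 0 = 1 (operand is 0)
  ((((p1 -> p1) -> p1) -> p3) -> ~p1): 1 ≤ 1, so result = 1
  (((((p1 -> p1) -> p1) -> p3) -> ~p1) -> p3): 1 > 0.5, so result = 0.5
  ((((((p1 -> p1) -> p1) -> p3) -> ~p1) -> p3) -> p1): 0.5 > 0, so result = 0
  (((((((p1 -> p1) -> p1) -> p3) -> ~p1) -> p3) -> p1) -> p3): 0 ≤ 0.5, so result = 1
  ((((((((p1 -> p1) -> p1) -> p3) -> ~p1) -> p3) -> p1) -> p3) -> p3): 1 > 0.5, so result = 0.5
Checking all 9 assignments confirms none give a value below 0.50.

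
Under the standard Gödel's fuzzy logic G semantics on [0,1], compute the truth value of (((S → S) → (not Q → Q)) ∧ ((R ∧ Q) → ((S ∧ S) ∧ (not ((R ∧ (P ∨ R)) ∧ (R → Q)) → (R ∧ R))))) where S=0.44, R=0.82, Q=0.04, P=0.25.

(S → S): 0.44 ≤ 0.44, so result = 1
not Q: Gödel ¬ of 0.04 = 0 (operand ≠ 0)
(not Q → Q): 0 ≤ 0.04, so result = 1
((S → S) → (not Q → Q)): 1 ≤ 1, so result = 1
(R ∧ Q) = min(0.82, 0.04) = 0.04
(S ∧ S) = min(0.44, 0.44) = 0.44
(P ∨ R) = max(0.25, 0.82) = 0.82
(R ∧ (P ∨ R)) = min(0.82, 0.82) = 0.82
(R → Q): 0.82 > 0.04, so result = 0.04
((R ∧ (P ∨ R)) ∧ (R → Q)) = min(0.82, 0.04) = 0.04
not ((R ∧ (P ∨ R)) ∧ (R → Q)): Gödel ¬ of 0.04 = 0 (operand ≠ 0)
(R ∧ R) = min(0.82, 0.82) = 0.82
(not ((R ∧ (P ∨ R)) ∧ (R → Q)) → (R ∧ R)): 0 ≤ 0.82, so result = 1
((S ∧ S) ∧ (not ((R ∧ (P ∨ R)) ∧ (R → Q)) → (R ∧ R))) = min(0.44, 1) = 0.44
((R ∧ Q) → ((S ∧ S) ∧ (not ((R ∧ (P ∨ R)) ∧ (R → Q)) → (R ∧ R)))): 0.04 ≤ 0.44, so result = 1
(((S → S) → (not Q → Q)) ∧ ((R ∧ Q) → ((S ∧ S) ∧ (not ((R ∧ (P ∨ R)) ∧ (R → Q)) → (R ∧ R))))) = min(1, 1) = 1

1.00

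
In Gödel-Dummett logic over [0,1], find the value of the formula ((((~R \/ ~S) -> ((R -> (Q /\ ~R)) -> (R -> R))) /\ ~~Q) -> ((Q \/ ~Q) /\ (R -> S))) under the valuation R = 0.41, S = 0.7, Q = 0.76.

0.76

~R: Gödel ¬ of 0.41 = 0 (operand ≠ 0)
~S: Gödel ¬ of 0.7 = 0 (operand ≠ 0)
(~R \/ ~S) = max(0, 0) = 0
~R: Gödel ¬ of 0.41 = 0 (operand ≠ 0)
(Q /\ ~R) = min(0.76, 0) = 0
(R -> (Q /\ ~R)): 0.41 > 0, so result = 0
(R -> R): 0.41 ≤ 0.41, so result = 1
((R -> (Q /\ ~R)) -> (R -> R)): 0 ≤ 1, so result = 1
((~R \/ ~S) -> ((R -> (Q /\ ~R)) -> (R -> R))): 0 ≤ 1, so result = 1
~Q: Gödel ¬ of 0.76 = 0 (operand ≠ 0)
~~Q: Gödel ¬ of 0 = 1 (operand is 0)
(((~R \/ ~S) -> ((R -> (Q /\ ~R)) -> (R -> R))) /\ ~~Q) = min(1, 1) = 1
~Q: Gödel ¬ of 0.76 = 0 (operand ≠ 0)
(Q \/ ~Q) = max(0.76, 0) = 0.76
(R -> S): 0.41 ≤ 0.7, so result = 1
((Q \/ ~Q) /\ (R -> S)) = min(0.76, 1) = 0.76
((((~R \/ ~S) -> ((R -> (Q /\ ~R)) -> (R -> R))) /\ ~~Q) -> ((Q \/ ~Q) /\ (R -> S))): 1 > 0.76, so result = 0.76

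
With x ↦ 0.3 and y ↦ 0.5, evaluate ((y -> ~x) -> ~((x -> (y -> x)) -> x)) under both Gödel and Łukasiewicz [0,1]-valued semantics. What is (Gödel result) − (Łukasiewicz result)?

0.30

Gödel evaluation:
  ~x: Gödel ¬ of 0.3 = 0 (operand ≠ 0)
  (y -> ~x): 0.5 > 0, so result = 0
  (y -> x): 0.5 > 0.3, so result = 0.3
  (x -> (y -> x)): 0.3 ≤ 0.3, so result = 1
  ((x -> (y -> x)) -> x): 1 > 0.3, so result = 0.3
  ~((x -> (y -> x)) -> x): Gödel ¬ of 0.3 = 0 (operand ≠ 0)
  ((y -> ~x) -> ~((x -> (y -> x)) -> x)): 0 ≤ 0, so result = 1
  Gödel value = 1
Łukasiewicz evaluation:
  ~x: Łukasiewicz ¬ gives 1 − 0.3 = 0.7
  (y -> ~x): min(1, 1 − 0.5 + 0.7) = 1
  (y -> x): min(1, 1 − 0.5 + 0.3) = 0.8
  (x -> (y -> x)): min(1, 1 − 0.3 + 0.8) = 1
  ((x -> (y -> x)) -> x): min(1, 1 − 1 + 0.3) = 0.3
  ~((x -> (y -> x)) -> x): Łukasiewicz ¬ gives 1 − 0.3 = 0.7
  ((y -> ~x) -> ~((x -> (y -> x)) -> x)): min(1, 1 − 1 + 0.7) = 0.7
  Łukasiewicz value = 0.7
Difference: 1 − 0.7 = 0.30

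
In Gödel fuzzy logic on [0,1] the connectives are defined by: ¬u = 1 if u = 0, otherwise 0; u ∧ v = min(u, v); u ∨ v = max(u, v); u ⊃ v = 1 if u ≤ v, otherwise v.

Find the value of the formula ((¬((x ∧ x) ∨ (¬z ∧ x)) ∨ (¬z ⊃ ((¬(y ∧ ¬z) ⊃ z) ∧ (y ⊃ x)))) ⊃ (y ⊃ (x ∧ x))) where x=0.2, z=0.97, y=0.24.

(x ∧ x) = min(0.2, 0.2) = 0.2
¬z: Gödel ¬ of 0.97 = 0 (operand ≠ 0)
(¬z ∧ x) = min(0, 0.2) = 0
((x ∧ x) ∨ (¬z ∧ x)) = max(0.2, 0) = 0.2
¬((x ∧ x) ∨ (¬z ∧ x)): Gödel ¬ of 0.2 = 0 (operand ≠ 0)
¬z: Gödel ¬ of 0.97 = 0 (operand ≠ 0)
¬z: Gödel ¬ of 0.97 = 0 (operand ≠ 0)
(y ∧ ¬z) = min(0.24, 0) = 0
¬(y ∧ ¬z): Gödel ¬ of 0 = 1 (operand is 0)
(¬(y ∧ ¬z) ⊃ z): 1 > 0.97, so result = 0.97
(y ⊃ x): 0.24 > 0.2, so result = 0.2
((¬(y ∧ ¬z) ⊃ z) ∧ (y ⊃ x)) = min(0.97, 0.2) = 0.2
(¬z ⊃ ((¬(y ∧ ¬z) ⊃ z) ∧ (y ⊃ x))): 0 ≤ 0.2, so result = 1
(¬((x ∧ x) ∨ (¬z ∧ x)) ∨ (¬z ⊃ ((¬(y ∧ ¬z) ⊃ z) ∧ (y ⊃ x)))) = max(0, 1) = 1
(x ∧ x) = min(0.2, 0.2) = 0.2
(y ⊃ (x ∧ x)): 0.24 > 0.2, so result = 0.2
((¬((x ∧ x) ∨ (¬z ∧ x)) ∨ (¬z ⊃ ((¬(y ∧ ¬z) ⊃ z) ∧ (y ⊃ x)))) ⊃ (y ⊃ (x ∧ x))): 1 > 0.2, so result = 0.2

0.20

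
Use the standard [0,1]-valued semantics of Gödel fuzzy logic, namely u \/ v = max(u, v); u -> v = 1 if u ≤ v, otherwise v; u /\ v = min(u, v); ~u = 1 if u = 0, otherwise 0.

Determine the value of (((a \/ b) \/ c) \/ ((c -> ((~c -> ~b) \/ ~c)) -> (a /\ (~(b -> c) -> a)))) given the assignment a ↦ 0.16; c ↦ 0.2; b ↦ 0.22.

0.22

(a \/ b) = max(0.16, 0.22) = 0.22
((a \/ b) \/ c) = max(0.22, 0.2) = 0.22
~c: Gödel ¬ of 0.2 = 0 (operand ≠ 0)
~b: Gödel ¬ of 0.22 = 0 (operand ≠ 0)
(~c -> ~b): 0 ≤ 0, so result = 1
~c: Gödel ¬ of 0.2 = 0 (operand ≠ 0)
((~c -> ~b) \/ ~c) = max(1, 0) = 1
(c -> ((~c -> ~b) \/ ~c)): 0.2 ≤ 1, so result = 1
(b -> c): 0.22 > 0.2, so result = 0.2
~(b -> c): Gödel ¬ of 0.2 = 0 (operand ≠ 0)
(~(b -> c) -> a): 0 ≤ 0.16, so result = 1
(a /\ (~(b -> c) -> a)) = min(0.16, 1) = 0.16
((c -> ((~c -> ~b) \/ ~c)) -> (a /\ (~(b -> c) -> a))): 1 > 0.16, so result = 0.16
(((a \/ b) \/ c) \/ ((c -> ((~c -> ~b) \/ ~c)) -> (a /\ (~(b -> c) -> a)))) = max(0.22, 0.16) = 0.22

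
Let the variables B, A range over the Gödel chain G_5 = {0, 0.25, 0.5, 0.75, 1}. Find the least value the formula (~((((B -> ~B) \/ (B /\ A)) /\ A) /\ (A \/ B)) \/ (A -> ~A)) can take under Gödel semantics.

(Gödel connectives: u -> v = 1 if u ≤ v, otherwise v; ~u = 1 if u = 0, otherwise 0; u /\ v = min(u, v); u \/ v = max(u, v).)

The minimum is attained at B = 0, A = 0.25:
  ~B: Gödel ¬ of 0 = 1 (operand is 0)
  (B -> ~B): 0 ≤ 1, so result = 1
  (B /\ A) = min(0, 0.25) = 0
  ((B -> ~B) \/ (B /\ A)) = max(1, 0) = 1
  (((B -> ~B) \/ (B /\ A)) /\ A) = min(1, 0.25) = 0.25
  (A \/ B) = max(0.25, 0) = 0.25
  ((((B -> ~B) \/ (B /\ A)) /\ A) /\ (A \/ B)) = min(0.25, 0.25) = 0.25
  ~((((B -> ~B) \/ (B /\ A)) /\ A) /\ (A \/ B)): Gödel ¬ of 0.25 = 0 (operand ≠ 0)
  ~A: Gödel ¬ of 0.25 = 0 (operand ≠ 0)
  (A -> ~A): 0.25 > 0, so result = 0
  (~((((B -> ~B) \/ (B /\ A)) /\ A) /\ (A \/ B)) \/ (A -> ~A)) = max(0, 0) = 0
Checking all 25 assignments confirms none give a value below 0.00.

0.00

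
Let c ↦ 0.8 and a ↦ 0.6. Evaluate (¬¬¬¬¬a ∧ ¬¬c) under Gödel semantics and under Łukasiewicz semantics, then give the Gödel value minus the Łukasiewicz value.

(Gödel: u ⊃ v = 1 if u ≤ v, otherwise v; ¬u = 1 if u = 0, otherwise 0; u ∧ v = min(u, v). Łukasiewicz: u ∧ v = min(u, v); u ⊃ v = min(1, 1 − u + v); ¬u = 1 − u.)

Gödel evaluation:
  ¬a: Gödel ¬ of 0.6 = 0 (operand ≠ 0)
  ¬¬a: Gödel ¬ of 0 = 1 (operand is 0)
  ¬¬¬a: Gödel ¬ of 1 = 0 (operand ≠ 0)
  ¬¬¬¬a: Gödel ¬ of 0 = 1 (operand is 0)
  ¬¬¬¬¬a: Gödel ¬ of 1 = 0 (operand ≠ 0)
  ¬c: Gödel ¬ of 0.8 = 0 (operand ≠ 0)
  ¬¬c: Gödel ¬ of 0 = 1 (operand is 0)
  (¬¬¬¬¬a ∧ ¬¬c) = min(0, 1) = 0
  Gödel value = 0
Łukasiewicz evaluation:
  ¬a: Łukasiewicz ¬ gives 1 − 0.6 = 0.4
  ¬¬a: Łukasiewicz ¬ gives 1 − 0.4 = 0.6
  ¬¬¬a: Łukasiewicz ¬ gives 1 − 0.6 = 0.4
  ¬¬¬¬a: Łukasiewicz ¬ gives 1 − 0.4 = 0.6
  ¬¬¬¬¬a: Łukasiewicz ¬ gives 1 − 0.6 = 0.4
  ¬c: Łukasiewicz ¬ gives 1 − 0.8 = 0.2
  ¬¬c: Łukasiewicz ¬ gives 1 − 0.2 = 0.8
  (¬¬¬¬¬a ∧ ¬¬c) = min(0.4, 0.8) = 0.4
  Łukasiewicz value = 0.4
Difference: 0 − 0.4 = -0.40

-0.40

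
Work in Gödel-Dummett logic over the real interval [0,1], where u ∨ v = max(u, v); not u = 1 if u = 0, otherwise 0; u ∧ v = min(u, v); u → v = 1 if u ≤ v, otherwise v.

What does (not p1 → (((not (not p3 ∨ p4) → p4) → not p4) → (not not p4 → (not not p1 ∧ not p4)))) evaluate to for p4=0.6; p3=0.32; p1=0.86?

1.00

not p1: Gödel ¬ of 0.86 = 0 (operand ≠ 0)
not p3: Gödel ¬ of 0.32 = 0 (operand ≠ 0)
(not p3 ∨ p4) = max(0, 0.6) = 0.6
not (not p3 ∨ p4): Gödel ¬ of 0.6 = 0 (operand ≠ 0)
(not (not p3 ∨ p4) → p4): 0 ≤ 0.6, so result = 1
not p4: Gödel ¬ of 0.6 = 0 (operand ≠ 0)
((not (not p3 ∨ p4) → p4) → not p4): 1 > 0, so result = 0
not p4: Gödel ¬ of 0.6 = 0 (operand ≠ 0)
not not p4: Gödel ¬ of 0 = 1 (operand is 0)
not p1: Gödel ¬ of 0.86 = 0 (operand ≠ 0)
not not p1: Gödel ¬ of 0 = 1 (operand is 0)
not p4: Gödel ¬ of 0.6 = 0 (operand ≠ 0)
(not not p1 ∧ not p4) = min(1, 0) = 0
(not not p4 → (not not p1 ∧ not p4)): 1 > 0, so result = 0
(((not (not p3 ∨ p4) → p4) → not p4) → (not not p4 → (not not p1 ∧ not p4))): 0 ≤ 0, so result = 1
(not p1 → (((not (not p3 ∨ p4) → p4) → not p4) → (not not p4 → (not not p1 ∧ not p4)))): 0 ≤ 1, so result = 1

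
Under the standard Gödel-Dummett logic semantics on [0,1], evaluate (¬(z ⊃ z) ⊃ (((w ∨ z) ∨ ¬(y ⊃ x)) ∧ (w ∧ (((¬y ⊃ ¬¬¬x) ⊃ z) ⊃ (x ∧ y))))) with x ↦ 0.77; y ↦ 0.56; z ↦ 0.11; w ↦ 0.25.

1.00

(z ⊃ z): 0.11 ≤ 0.11, so result = 1
¬(z ⊃ z): Gödel ¬ of 1 = 0 (operand ≠ 0)
(w ∨ z) = max(0.25, 0.11) = 0.25
(y ⊃ x): 0.56 ≤ 0.77, so result = 1
¬(y ⊃ x): Gödel ¬ of 1 = 0 (operand ≠ 0)
((w ∨ z) ∨ ¬(y ⊃ x)) = max(0.25, 0) = 0.25
¬y: Gödel ¬ of 0.56 = 0 (operand ≠ 0)
¬x: Gödel ¬ of 0.77 = 0 (operand ≠ 0)
¬¬x: Gödel ¬ of 0 = 1 (operand is 0)
¬¬¬x: Gödel ¬ of 1 = 0 (operand ≠ 0)
(¬y ⊃ ¬¬¬x): 0 ≤ 0, so result = 1
((¬y ⊃ ¬¬¬x) ⊃ z): 1 > 0.11, so result = 0.11
(x ∧ y) = min(0.77, 0.56) = 0.56
(((¬y ⊃ ¬¬¬x) ⊃ z) ⊃ (x ∧ y)): 0.11 ≤ 0.56, so result = 1
(w ∧ (((¬y ⊃ ¬¬¬x) ⊃ z) ⊃ (x ∧ y))) = min(0.25, 1) = 0.25
(((w ∨ z) ∨ ¬(y ⊃ x)) ∧ (w ∧ (((¬y ⊃ ¬¬¬x) ⊃ z) ⊃ (x ∧ y)))) = min(0.25, 0.25) = 0.25
(¬(z ⊃ z) ⊃ (((w ∨ z) ∨ ¬(y ⊃ x)) ∧ (w ∧ (((¬y ⊃ ¬¬¬x) ⊃ z) ⊃ (x ∧ y))))): 0 ≤ 0.25, so result = 1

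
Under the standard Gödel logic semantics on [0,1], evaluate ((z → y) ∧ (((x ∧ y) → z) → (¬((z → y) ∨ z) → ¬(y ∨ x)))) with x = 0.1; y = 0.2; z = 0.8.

0.20

(z → y): 0.8 > 0.2, so result = 0.2
(x ∧ y) = min(0.1, 0.2) = 0.1
((x ∧ y) → z): 0.1 ≤ 0.8, so result = 1
(z → y): 0.8 > 0.2, so result = 0.2
((z → y) ∨ z) = max(0.2, 0.8) = 0.8
¬((z → y) ∨ z): Gödel ¬ of 0.8 = 0 (operand ≠ 0)
(y ∨ x) = max(0.2, 0.1) = 0.2
¬(y ∨ x): Gödel ¬ of 0.2 = 0 (operand ≠ 0)
(¬((z → y) ∨ z) → ¬(y ∨ x)): 0 ≤ 0, so result = 1
(((x ∧ y) → z) → (¬((z → y) ∨ z) → ¬(y ∨ x))): 1 ≤ 1, so result = 1
((z → y) ∧ (((x ∧ y) → z) → (¬((z → y) ∨ z) → ¬(y ∨ x)))) = min(0.2, 1) = 0.2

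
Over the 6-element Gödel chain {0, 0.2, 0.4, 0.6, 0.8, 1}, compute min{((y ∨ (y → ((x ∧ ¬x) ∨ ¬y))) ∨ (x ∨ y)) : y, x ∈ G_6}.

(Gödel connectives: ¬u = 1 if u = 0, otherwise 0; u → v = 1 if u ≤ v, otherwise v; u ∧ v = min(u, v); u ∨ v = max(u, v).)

The minimum is attained at y = 0.2, x = 0:
  ¬x: Gödel ¬ of 0 = 1 (operand is 0)
  (x ∧ ¬x) = min(0, 1) = 0
  ¬y: Gödel ¬ of 0.2 = 0 (operand ≠ 0)
  ((x ∧ ¬x) ∨ ¬y) = max(0, 0) = 0
  (y → ((x ∧ ¬x) ∨ ¬y)): 0.2 > 0, so result = 0
  (y ∨ (y → ((x ∧ ¬x) ∨ ¬y))) = max(0.2, 0) = 0.2
  (x ∨ y) = max(0, 0.2) = 0.2
  ((y ∨ (y → ((x ∧ ¬x) ∨ ¬y))) ∨ (x ∨ y)) = max(0.2, 0.2) = 0.2
Checking all 36 assignments confirms none give a value below 0.20.

0.20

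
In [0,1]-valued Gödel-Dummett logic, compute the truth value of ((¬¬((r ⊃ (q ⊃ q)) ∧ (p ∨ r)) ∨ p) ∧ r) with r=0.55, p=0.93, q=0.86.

(q ⊃ q): 0.86 ≤ 0.86, so result = 1
(r ⊃ (q ⊃ q)): 0.55 ≤ 1, so result = 1
(p ∨ r) = max(0.93, 0.55) = 0.93
((r ⊃ (q ⊃ q)) ∧ (p ∨ r)) = min(1, 0.93) = 0.93
¬((r ⊃ (q ⊃ q)) ∧ (p ∨ r)): Gödel ¬ of 0.93 = 0 (operand ≠ 0)
¬¬((r ⊃ (q ⊃ q)) ∧ (p ∨ r)): Gödel ¬ of 0 = 1 (operand is 0)
(¬¬((r ⊃ (q ⊃ q)) ∧ (p ∨ r)) ∨ p) = max(1, 0.93) = 1
((¬¬((r ⊃ (q ⊃ q)) ∧ (p ∨ r)) ∨ p) ∧ r) = min(1, 0.55) = 0.55

0.55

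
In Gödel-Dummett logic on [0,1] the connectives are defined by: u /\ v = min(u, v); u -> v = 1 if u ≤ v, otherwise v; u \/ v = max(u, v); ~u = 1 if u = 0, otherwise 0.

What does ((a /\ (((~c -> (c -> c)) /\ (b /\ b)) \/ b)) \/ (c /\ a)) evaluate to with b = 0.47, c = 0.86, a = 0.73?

~c: Gödel ¬ of 0.86 = 0 (operand ≠ 0)
(c -> c): 0.86 ≤ 0.86, so result = 1
(~c -> (c -> c)): 0 ≤ 1, so result = 1
(b /\ b) = min(0.47, 0.47) = 0.47
((~c -> (c -> c)) /\ (b /\ b)) = min(1, 0.47) = 0.47
(((~c -> (c -> c)) /\ (b /\ b)) \/ b) = max(0.47, 0.47) = 0.47
(a /\ (((~c -> (c -> c)) /\ (b /\ b)) \/ b)) = min(0.73, 0.47) = 0.47
(c /\ a) = min(0.86, 0.73) = 0.73
((a /\ (((~c -> (c -> c)) /\ (b /\ b)) \/ b)) \/ (c /\ a)) = max(0.47, 0.73) = 0.73

0.73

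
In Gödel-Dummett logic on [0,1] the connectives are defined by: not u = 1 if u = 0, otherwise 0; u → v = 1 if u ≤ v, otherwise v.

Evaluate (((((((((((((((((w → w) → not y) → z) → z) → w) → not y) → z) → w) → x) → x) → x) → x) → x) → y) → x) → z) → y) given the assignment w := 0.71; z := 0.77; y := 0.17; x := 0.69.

0.17

(w → w): 0.71 ≤ 0.71, so result = 1
not y: Gödel ¬ of 0.17 = 0 (operand ≠ 0)
((w → w) → not y): 1 > 0, so result = 0
(((w → w) → not y) → z): 0 ≤ 0.77, so result = 1
((((w → w) → not y) → z) → z): 1 > 0.77, so result = 0.77
(((((w → w) → not y) → z) → z) → w): 0.77 > 0.71, so result = 0.71
not y: Gödel ¬ of 0.17 = 0 (operand ≠ 0)
((((((w → w) → not y) → z) → z) → w) → not y): 0.71 > 0, so result = 0
(((((((w → w) → not y) → z) → z) → w) → not y) → z): 0 ≤ 0.77, so result = 1
((((((((w → w) → not y) → z) → z) → w) → not y) → z) → w): 1 > 0.71, so result = 0.71
(((((((((w → w) → not y) → z) → z) → w) → not y) → z) → w) → x): 0.71 > 0.69, so result = 0.69
((((((((((w → w) → not y) → z) → z) → w) → not y) → z) → w) → x) → x): 0.69 ≤ 0.69, so result = 1
(((((((((((w → w) → not y) → z) → z) → w) → not y) → z) → w) → x) → x) → x): 1 > 0.69, so result = 0.69
((((((((((((w → w) → not y) → z) → z) → w) → not y) → z) → w) → x) → x) → x) → x): 0.69 ≤ 0.69, so result = 1
(((((((((((((w → w) → not y) → z) → z) → w) → not y) → z) → w) → x) → x) → x) → x) → x): 1 > 0.69, so result = 0.69
((((((((((((((w → w) → not y) → z) → z) → w) → not y) → z) → w) → x) → x) → x) → x) → x) → y): 0.69 > 0.17, so result = 0.17
(((((((((((((((w → w) → not y) → z) → z) → w) → not y) → z) → w) → x) → x) → x) → x) → x) → y) → x): 0.17 ≤ 0.69, so result = 1
((((((((((((((((w → w) → not y) → z) → z) → w) → not y) → z) → w) → x) → x) → x) → x) → x) → y) → x) → z): 1 > 0.77, so result = 0.77
(((((((((((((((((w → w) → not y) → z) → z) → w) → not y) → z) → w) → x) → x) → x) → x) → x) → y) → x) → z) → y): 0.77 > 0.17, so result = 0.17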